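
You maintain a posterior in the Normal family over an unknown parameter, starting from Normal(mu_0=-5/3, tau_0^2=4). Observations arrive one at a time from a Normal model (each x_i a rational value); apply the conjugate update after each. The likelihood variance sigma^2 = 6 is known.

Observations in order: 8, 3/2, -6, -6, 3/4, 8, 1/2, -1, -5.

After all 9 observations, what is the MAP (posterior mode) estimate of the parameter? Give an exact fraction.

obs 1: x=8 → posterior Normal(11/5, 12/5)
obs 2: x=3/2 → posterior Normal(2, 12/7)
obs 3: x=-6 → posterior Normal(2/9, 4/3)
obs 4: x=-6 → posterior Normal(-10/11, 12/11)
obs 5: x=3/4 → posterior Normal(-17/26, 12/13)
obs 6: x=8 → posterior Normal(1/2, 4/5)
obs 7: x=1/2 → posterior Normal(1/2, 12/17)
obs 8: x=-1 → posterior Normal(13/38, 12/19)
obs 9: x=-5 → posterior Normal(-1/6, 4/7)

-1/6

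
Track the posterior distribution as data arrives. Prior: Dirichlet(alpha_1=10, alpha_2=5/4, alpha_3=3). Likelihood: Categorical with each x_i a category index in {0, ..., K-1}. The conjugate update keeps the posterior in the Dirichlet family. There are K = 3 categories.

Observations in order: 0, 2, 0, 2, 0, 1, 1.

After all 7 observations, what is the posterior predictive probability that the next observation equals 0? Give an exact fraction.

52/85

obs 1: x=0 → posterior Dirichlet(11, 5/4, 3)
obs 2: x=2 → posterior Dirichlet(11, 5/4, 4)
obs 3: x=0 → posterior Dirichlet(12, 5/4, 4)
obs 4: x=2 → posterior Dirichlet(12, 5/4, 5)
obs 5: x=0 → posterior Dirichlet(13, 5/4, 5)
obs 6: x=1 → posterior Dirichlet(13, 9/4, 5)
obs 7: x=1 → posterior Dirichlet(13, 13/4, 5)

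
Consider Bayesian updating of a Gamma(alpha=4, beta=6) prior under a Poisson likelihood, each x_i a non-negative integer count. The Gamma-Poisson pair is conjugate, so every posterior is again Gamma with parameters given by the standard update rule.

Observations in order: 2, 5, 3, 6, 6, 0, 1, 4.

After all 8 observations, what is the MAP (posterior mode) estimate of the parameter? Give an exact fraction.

obs 1: x=2 → posterior Gamma(6, 7)
obs 2: x=5 → posterior Gamma(11, 8)
obs 3: x=3 → posterior Gamma(14, 9)
obs 4: x=6 → posterior Gamma(20, 10)
obs 5: x=6 → posterior Gamma(26, 11)
obs 6: x=0 → posterior Gamma(26, 12)
obs 7: x=1 → posterior Gamma(27, 13)
obs 8: x=4 → posterior Gamma(31, 14)

15/7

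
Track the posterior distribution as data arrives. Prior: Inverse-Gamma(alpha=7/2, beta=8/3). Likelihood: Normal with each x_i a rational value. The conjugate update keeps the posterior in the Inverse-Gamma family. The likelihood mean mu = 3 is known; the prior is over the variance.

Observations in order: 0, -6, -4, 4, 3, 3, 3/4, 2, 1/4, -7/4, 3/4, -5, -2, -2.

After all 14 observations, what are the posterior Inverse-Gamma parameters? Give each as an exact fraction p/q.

alpha=21/2, beta=3607/24

obs 1: x=0 → posterior Inverse-Gamma(4, 43/6)
obs 2: x=-6 → posterior Inverse-Gamma(9/2, 143/3)
obs 3: x=-4 → posterior Inverse-Gamma(5, 433/6)
obs 4: x=4 → posterior Inverse-Gamma(11/2, 218/3)
obs 5: x=3 → posterior Inverse-Gamma(6, 218/3)
obs 6: x=3 → posterior Inverse-Gamma(13/2, 218/3)
obs 7: x=3/4 → posterior Inverse-Gamma(7, 7219/96)
obs 8: x=2 → posterior Inverse-Gamma(15/2, 7267/96)
obs 9: x=1/4 → posterior Inverse-Gamma(8, 3815/48)
obs 10: x=-7/4 → posterior Inverse-Gamma(17/2, 8713/96)
obs 11: x=3/4 → posterior Inverse-Gamma(9, 2239/24)
obs 12: x=-5 → posterior Inverse-Gamma(19/2, 3007/24)
obs 13: x=-2 → posterior Inverse-Gamma(10, 3307/24)
obs 14: x=-2 → posterior Inverse-Gamma(21/2, 3607/24)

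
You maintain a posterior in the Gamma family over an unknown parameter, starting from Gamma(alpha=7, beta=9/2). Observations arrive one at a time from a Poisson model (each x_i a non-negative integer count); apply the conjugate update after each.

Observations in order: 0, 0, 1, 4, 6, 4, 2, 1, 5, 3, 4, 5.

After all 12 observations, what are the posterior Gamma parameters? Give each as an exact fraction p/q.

obs 1: x=0 → posterior Gamma(7, 11/2)
obs 2: x=0 → posterior Gamma(7, 13/2)
obs 3: x=1 → posterior Gamma(8, 15/2)
obs 4: x=4 → posterior Gamma(12, 17/2)
obs 5: x=6 → posterior Gamma(18, 19/2)
obs 6: x=4 → posterior Gamma(22, 21/2)
obs 7: x=2 → posterior Gamma(24, 23/2)
obs 8: x=1 → posterior Gamma(25, 25/2)
obs 9: x=5 → posterior Gamma(30, 27/2)
obs 10: x=3 → posterior Gamma(33, 29/2)
obs 11: x=4 → posterior Gamma(37, 31/2)
obs 12: x=5 → posterior Gamma(42, 33/2)

alpha=42, beta=33/2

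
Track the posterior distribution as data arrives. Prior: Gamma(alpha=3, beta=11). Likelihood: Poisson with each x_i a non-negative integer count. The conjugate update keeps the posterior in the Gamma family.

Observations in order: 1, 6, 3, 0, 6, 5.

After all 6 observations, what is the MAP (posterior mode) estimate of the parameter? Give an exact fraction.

obs 1: x=1 → posterior Gamma(4, 12)
obs 2: x=6 → posterior Gamma(10, 13)
obs 3: x=3 → posterior Gamma(13, 14)
obs 4: x=0 → posterior Gamma(13, 15)
obs 5: x=6 → posterior Gamma(19, 16)
obs 6: x=5 → posterior Gamma(24, 17)

23/17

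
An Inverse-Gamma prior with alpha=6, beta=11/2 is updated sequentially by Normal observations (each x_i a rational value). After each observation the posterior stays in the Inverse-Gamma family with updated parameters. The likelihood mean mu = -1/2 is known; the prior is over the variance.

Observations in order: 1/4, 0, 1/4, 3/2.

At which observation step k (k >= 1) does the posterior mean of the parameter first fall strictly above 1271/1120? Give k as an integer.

obs 1: x=1/4 → posterior Inverse-Gamma(13/2, 185/32)
obs 2: x=0 → posterior Inverse-Gamma(7, 189/32)
obs 3: x=1/4 → posterior Inverse-Gamma(15/2, 99/16)
obs 4: x=3/2 → posterior Inverse-Gamma(8, 131/16)

k = 4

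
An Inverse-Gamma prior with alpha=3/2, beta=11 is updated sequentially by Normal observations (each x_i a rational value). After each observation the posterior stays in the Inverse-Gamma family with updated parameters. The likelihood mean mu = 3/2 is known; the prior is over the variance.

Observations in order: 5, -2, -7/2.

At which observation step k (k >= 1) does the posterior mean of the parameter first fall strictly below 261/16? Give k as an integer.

k = 2

obs 1: x=5 → posterior Inverse-Gamma(2, 137/8)
obs 2: x=-2 → posterior Inverse-Gamma(5/2, 93/4)
obs 3: x=-7/2 → posterior Inverse-Gamma(3, 143/4)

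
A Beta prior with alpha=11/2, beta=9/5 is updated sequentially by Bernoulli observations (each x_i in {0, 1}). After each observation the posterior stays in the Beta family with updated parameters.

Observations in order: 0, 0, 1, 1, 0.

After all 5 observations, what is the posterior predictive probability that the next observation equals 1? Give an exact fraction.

obs 1: x=0 → posterior Beta(11/2, 14/5)
obs 2: x=0 → posterior Beta(11/2, 19/5)
obs 3: x=1 → posterior Beta(13/2, 19/5)
obs 4: x=1 → posterior Beta(15/2, 19/5)
obs 5: x=0 → posterior Beta(15/2, 24/5)

25/41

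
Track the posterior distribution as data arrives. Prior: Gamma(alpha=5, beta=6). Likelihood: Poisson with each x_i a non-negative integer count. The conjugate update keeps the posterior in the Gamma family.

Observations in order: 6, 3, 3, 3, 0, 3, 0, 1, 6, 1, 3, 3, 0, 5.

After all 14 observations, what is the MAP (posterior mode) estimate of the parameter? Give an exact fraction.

41/20

obs 1: x=6 → posterior Gamma(11, 7)
obs 2: x=3 → posterior Gamma(14, 8)
obs 3: x=3 → posterior Gamma(17, 9)
obs 4: x=3 → posterior Gamma(20, 10)
obs 5: x=0 → posterior Gamma(20, 11)
obs 6: x=3 → posterior Gamma(23, 12)
obs 7: x=0 → posterior Gamma(23, 13)
obs 8: x=1 → posterior Gamma(24, 14)
obs 9: x=6 → posterior Gamma(30, 15)
obs 10: x=1 → posterior Gamma(31, 16)
obs 11: x=3 → posterior Gamma(34, 17)
obs 12: x=3 → posterior Gamma(37, 18)
obs 13: x=0 → posterior Gamma(37, 19)
obs 14: x=5 → posterior Gamma(42, 20)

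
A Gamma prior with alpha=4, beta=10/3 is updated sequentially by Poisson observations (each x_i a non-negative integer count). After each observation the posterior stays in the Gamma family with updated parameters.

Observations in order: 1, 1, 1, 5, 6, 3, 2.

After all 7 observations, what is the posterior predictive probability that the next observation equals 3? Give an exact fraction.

310706663273865076100753693892685945275/1645856063392333637428511283680383074304

obs 1: x=1 → posterior Gamma(5, 13/3)
obs 2: x=1 → posterior Gamma(6, 16/3)
obs 3: x=1 → posterior Gamma(7, 19/3)
obs 4: x=5 → posterior Gamma(12, 22/3)
obs 5: x=6 → posterior Gamma(18, 25/3)
obs 6: x=3 → posterior Gamma(21, 28/3)
obs 7: x=2 → posterior Gamma(23, 31/3)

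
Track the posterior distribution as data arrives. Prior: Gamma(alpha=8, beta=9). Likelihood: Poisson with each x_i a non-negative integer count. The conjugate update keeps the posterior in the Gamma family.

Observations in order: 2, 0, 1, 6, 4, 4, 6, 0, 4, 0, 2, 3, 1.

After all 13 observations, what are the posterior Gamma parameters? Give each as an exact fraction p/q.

alpha=41, beta=22

obs 1: x=2 → posterior Gamma(10, 10)
obs 2: x=0 → posterior Gamma(10, 11)
obs 3: x=1 → posterior Gamma(11, 12)
obs 4: x=6 → posterior Gamma(17, 13)
obs 5: x=4 → posterior Gamma(21, 14)
obs 6: x=4 → posterior Gamma(25, 15)
obs 7: x=6 → posterior Gamma(31, 16)
obs 8: x=0 → posterior Gamma(31, 17)
obs 9: x=4 → posterior Gamma(35, 18)
obs 10: x=0 → posterior Gamma(35, 19)
obs 11: x=2 → posterior Gamma(37, 20)
obs 12: x=3 → posterior Gamma(40, 21)
obs 13: x=1 → posterior Gamma(41, 22)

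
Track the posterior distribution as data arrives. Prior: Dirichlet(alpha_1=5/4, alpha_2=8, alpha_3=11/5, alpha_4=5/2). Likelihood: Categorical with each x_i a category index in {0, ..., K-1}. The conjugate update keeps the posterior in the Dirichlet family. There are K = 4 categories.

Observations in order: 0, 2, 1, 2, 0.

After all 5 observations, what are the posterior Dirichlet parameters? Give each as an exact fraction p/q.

alpha_1=13/4, alpha_2=9, alpha_3=21/5, alpha_4=5/2

obs 1: x=0 → posterior Dirichlet(9/4, 8, 11/5, 5/2)
obs 2: x=2 → posterior Dirichlet(9/4, 8, 16/5, 5/2)
obs 3: x=1 → posterior Dirichlet(9/4, 9, 16/5, 5/2)
obs 4: x=2 → posterior Dirichlet(9/4, 9, 21/5, 5/2)
obs 5: x=0 → posterior Dirichlet(13/4, 9, 21/5, 5/2)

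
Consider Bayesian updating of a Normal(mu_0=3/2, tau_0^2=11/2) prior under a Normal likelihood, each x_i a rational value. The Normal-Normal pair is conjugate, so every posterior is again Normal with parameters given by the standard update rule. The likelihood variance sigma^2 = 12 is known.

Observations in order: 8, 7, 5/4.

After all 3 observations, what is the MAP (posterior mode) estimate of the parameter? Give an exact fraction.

859/228

obs 1: x=8 → posterior Normal(124/35, 132/35)
obs 2: x=7 → posterior Normal(201/46, 66/23)
obs 3: x=5/4 → posterior Normal(859/228, 44/19)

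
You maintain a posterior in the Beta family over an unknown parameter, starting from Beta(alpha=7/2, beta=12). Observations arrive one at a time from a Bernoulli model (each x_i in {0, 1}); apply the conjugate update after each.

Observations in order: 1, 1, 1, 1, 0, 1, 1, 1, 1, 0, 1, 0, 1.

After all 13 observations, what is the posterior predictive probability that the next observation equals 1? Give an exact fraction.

obs 1: x=1 → posterior Beta(9/2, 12)
obs 2: x=1 → posterior Beta(11/2, 12)
obs 3: x=1 → posterior Beta(13/2, 12)
obs 4: x=1 → posterior Beta(15/2, 12)
obs 5: x=0 → posterior Beta(15/2, 13)
obs 6: x=1 → posterior Beta(17/2, 13)
obs 7: x=1 → posterior Beta(19/2, 13)
obs 8: x=1 → posterior Beta(21/2, 13)
obs 9: x=1 → posterior Beta(23/2, 13)
obs 10: x=0 → posterior Beta(23/2, 14)
obs 11: x=1 → posterior Beta(25/2, 14)
obs 12: x=0 → posterior Beta(25/2, 15)
obs 13: x=1 → posterior Beta(27/2, 15)

9/19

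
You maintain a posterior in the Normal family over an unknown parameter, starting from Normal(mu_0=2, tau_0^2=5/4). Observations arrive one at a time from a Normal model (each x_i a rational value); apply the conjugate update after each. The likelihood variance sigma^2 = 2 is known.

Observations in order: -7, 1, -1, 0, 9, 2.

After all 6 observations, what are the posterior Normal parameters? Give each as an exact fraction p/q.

mu_0=18/19, tau_0^2=5/19

obs 1: x=-7 → posterior Normal(-19/13, 10/13)
obs 2: x=1 → posterior Normal(-7/9, 5/9)
obs 3: x=-1 → posterior Normal(-19/23, 10/23)
obs 4: x=0 → posterior Normal(-19/28, 5/14)
obs 5: x=9 → posterior Normal(26/33, 10/33)
obs 6: x=2 → posterior Normal(18/19, 5/19)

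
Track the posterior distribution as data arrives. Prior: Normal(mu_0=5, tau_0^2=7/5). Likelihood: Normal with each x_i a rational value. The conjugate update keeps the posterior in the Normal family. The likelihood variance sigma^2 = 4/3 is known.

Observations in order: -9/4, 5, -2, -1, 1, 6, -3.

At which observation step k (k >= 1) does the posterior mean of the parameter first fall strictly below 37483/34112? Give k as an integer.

k = 4

obs 1: x=-9/4 → posterior Normal(211/164, 28/41)
obs 2: x=5 → posterior Normal(631/248, 14/31)
obs 3: x=-2 → posterior Normal(463/332, 28/83)
obs 4: x=-1 → posterior Normal(379/416, 7/26)
obs 5: x=1 → posterior Normal(463/500, 28/125)
obs 6: x=6 → posterior Normal(967/584, 14/73)
obs 7: x=-3 → posterior Normal(715/668, 28/167)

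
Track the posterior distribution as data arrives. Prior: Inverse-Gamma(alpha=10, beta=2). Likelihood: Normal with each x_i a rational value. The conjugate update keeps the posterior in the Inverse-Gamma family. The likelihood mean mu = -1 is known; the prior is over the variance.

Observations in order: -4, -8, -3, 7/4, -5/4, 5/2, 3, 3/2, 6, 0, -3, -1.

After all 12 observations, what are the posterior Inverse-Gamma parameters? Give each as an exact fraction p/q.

obs 1: x=-4 → posterior Inverse-Gamma(21/2, 13/2)
obs 2: x=-8 → posterior Inverse-Gamma(11, 31)
obs 3: x=-3 → posterior Inverse-Gamma(23/2, 33)
obs 4: x=7/4 → posterior Inverse-Gamma(12, 1177/32)
obs 5: x=-5/4 → posterior Inverse-Gamma(25/2, 589/16)
obs 6: x=5/2 → posterior Inverse-Gamma(13, 687/16)
obs 7: x=3 → posterior Inverse-Gamma(27/2, 815/16)
obs 8: x=3/2 → posterior Inverse-Gamma(14, 865/16)
obs 9: x=6 → posterior Inverse-Gamma(29/2, 1257/16)
obs 10: x=0 → posterior Inverse-Gamma(15, 1265/16)
obs 11: x=-3 → posterior Inverse-Gamma(31/2, 1297/16)
obs 12: x=-1 → posterior Inverse-Gamma(16, 1297/16)

alpha=16, beta=1297/16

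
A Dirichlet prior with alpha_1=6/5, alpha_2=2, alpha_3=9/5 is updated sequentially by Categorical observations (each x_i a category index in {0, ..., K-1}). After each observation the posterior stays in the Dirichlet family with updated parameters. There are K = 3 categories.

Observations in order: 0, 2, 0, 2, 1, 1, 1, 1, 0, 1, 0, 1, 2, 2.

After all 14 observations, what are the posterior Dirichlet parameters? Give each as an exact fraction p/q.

obs 1: x=0 → posterior Dirichlet(11/5, 2, 9/5)
obs 2: x=2 → posterior Dirichlet(11/5, 2, 14/5)
obs 3: x=0 → posterior Dirichlet(16/5, 2, 14/5)
obs 4: x=2 → posterior Dirichlet(16/5, 2, 19/5)
obs 5: x=1 → posterior Dirichlet(16/5, 3, 19/5)
obs 6: x=1 → posterior Dirichlet(16/5, 4, 19/5)
obs 7: x=1 → posterior Dirichlet(16/5, 5, 19/5)
obs 8: x=1 → posterior Dirichlet(16/5, 6, 19/5)
obs 9: x=0 → posterior Dirichlet(21/5, 6, 19/5)
obs 10: x=1 → posterior Dirichlet(21/5, 7, 19/5)
obs 11: x=0 → posterior Dirichlet(26/5, 7, 19/5)
obs 12: x=1 → posterior Dirichlet(26/5, 8, 19/5)
obs 13: x=2 → posterior Dirichlet(26/5, 8, 24/5)
obs 14: x=2 → posterior Dirichlet(26/5, 8, 29/5)

alpha_1=26/5, alpha_2=8, alpha_3=29/5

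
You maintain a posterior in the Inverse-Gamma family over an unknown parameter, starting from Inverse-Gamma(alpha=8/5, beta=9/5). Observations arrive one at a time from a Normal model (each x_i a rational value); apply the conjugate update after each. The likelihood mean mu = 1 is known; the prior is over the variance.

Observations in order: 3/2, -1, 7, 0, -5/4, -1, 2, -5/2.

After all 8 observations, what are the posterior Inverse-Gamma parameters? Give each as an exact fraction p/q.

alpha=28/5, beta=5373/160

obs 1: x=3/2 → posterior Inverse-Gamma(21/10, 77/40)
obs 2: x=-1 → posterior Inverse-Gamma(13/5, 157/40)
obs 3: x=7 → posterior Inverse-Gamma(31/10, 877/40)
obs 4: x=0 → posterior Inverse-Gamma(18/5, 897/40)
obs 5: x=-5/4 → posterior Inverse-Gamma(41/10, 3993/160)
obs 6: x=-1 → posterior Inverse-Gamma(23/5, 4313/160)
obs 7: x=2 → posterior Inverse-Gamma(51/10, 4393/160)
obs 8: x=-5/2 → posterior Inverse-Gamma(28/5, 5373/160)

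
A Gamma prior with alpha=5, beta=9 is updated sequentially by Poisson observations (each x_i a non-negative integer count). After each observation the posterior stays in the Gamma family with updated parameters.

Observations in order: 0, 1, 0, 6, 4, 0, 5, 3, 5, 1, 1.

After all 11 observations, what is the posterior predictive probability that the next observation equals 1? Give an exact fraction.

665719930880000000000000000000000000000000/2046526777500669368329342638102622164679041

obs 1: x=0 → posterior Gamma(5, 10)
obs 2: x=1 → posterior Gamma(6, 11)
obs 3: x=0 → posterior Gamma(6, 12)
obs 4: x=6 → posterior Gamma(12, 13)
obs 5: x=4 → posterior Gamma(16, 14)
obs 6: x=0 → posterior Gamma(16, 15)
obs 7: x=5 → posterior Gamma(21, 16)
obs 8: x=3 → posterior Gamma(24, 17)
obs 9: x=5 → posterior Gamma(29, 18)
obs 10: x=1 → posterior Gamma(30, 19)
obs 11: x=1 → posterior Gamma(31, 20)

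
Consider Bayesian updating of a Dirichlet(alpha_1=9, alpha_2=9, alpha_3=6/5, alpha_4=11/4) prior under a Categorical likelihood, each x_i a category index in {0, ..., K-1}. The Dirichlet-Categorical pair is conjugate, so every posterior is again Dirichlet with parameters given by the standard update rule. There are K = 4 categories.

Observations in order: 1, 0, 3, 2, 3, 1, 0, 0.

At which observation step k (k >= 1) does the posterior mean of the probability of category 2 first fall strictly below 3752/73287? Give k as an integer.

k = 2

obs 1: x=1 → posterior Dirichlet(9, 10, 6/5, 11/4)
obs 2: x=0 → posterior Dirichlet(10, 10, 6/5, 11/4)
obs 3: x=3 → posterior Dirichlet(10, 10, 6/5, 15/4)
obs 4: x=2 → posterior Dirichlet(10, 10, 11/5, 15/4)
obs 5: x=3 → posterior Dirichlet(10, 10, 11/5, 19/4)
obs 6: x=1 → posterior Dirichlet(10, 11, 11/5, 19/4)
obs 7: x=0 → posterior Dirichlet(11, 11, 11/5, 19/4)
obs 8: x=0 → posterior Dirichlet(12, 11, 11/5, 19/4)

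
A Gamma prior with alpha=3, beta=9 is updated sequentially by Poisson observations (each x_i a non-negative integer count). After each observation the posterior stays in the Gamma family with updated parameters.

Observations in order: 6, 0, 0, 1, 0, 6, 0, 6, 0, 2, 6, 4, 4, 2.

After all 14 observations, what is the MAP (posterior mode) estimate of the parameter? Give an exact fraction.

obs 1: x=6 → posterior Gamma(9, 10)
obs 2: x=0 → posterior Gamma(9, 11)
obs 3: x=0 → posterior Gamma(9, 12)
obs 4: x=1 → posterior Gamma(10, 13)
obs 5: x=0 → posterior Gamma(10, 14)
obs 6: x=6 → posterior Gamma(16, 15)
obs 7: x=0 → posterior Gamma(16, 16)
obs 8: x=6 → posterior Gamma(22, 17)
obs 9: x=0 → posterior Gamma(22, 18)
obs 10: x=2 → posterior Gamma(24, 19)
obs 11: x=6 → posterior Gamma(30, 20)
obs 12: x=4 → posterior Gamma(34, 21)
obs 13: x=4 → posterior Gamma(38, 22)
obs 14: x=2 → posterior Gamma(40, 23)

39/23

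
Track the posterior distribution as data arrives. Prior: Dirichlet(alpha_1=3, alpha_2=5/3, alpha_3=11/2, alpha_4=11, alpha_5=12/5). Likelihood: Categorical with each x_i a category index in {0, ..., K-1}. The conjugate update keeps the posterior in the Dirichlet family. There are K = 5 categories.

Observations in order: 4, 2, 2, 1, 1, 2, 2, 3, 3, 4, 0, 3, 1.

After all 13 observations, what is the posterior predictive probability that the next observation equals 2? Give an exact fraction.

obs 1: x=4 → posterior Dirichlet(3, 5/3, 11/2, 11, 17/5)
obs 2: x=2 → posterior Dirichlet(3, 5/3, 13/2, 11, 17/5)
obs 3: x=2 → posterior Dirichlet(3, 5/3, 15/2, 11, 17/5)
obs 4: x=1 → posterior Dirichlet(3, 8/3, 15/2, 11, 17/5)
obs 5: x=1 → posterior Dirichlet(3, 11/3, 15/2, 11, 17/5)
obs 6: x=2 → posterior Dirichlet(3, 11/3, 17/2, 11, 17/5)
obs 7: x=2 → posterior Dirichlet(3, 11/3, 19/2, 11, 17/5)
obs 8: x=3 → posterior Dirichlet(3, 11/3, 19/2, 12, 17/5)
obs 9: x=3 → posterior Dirichlet(3, 11/3, 19/2, 13, 17/5)
obs 10: x=4 → posterior Dirichlet(3, 11/3, 19/2, 13, 22/5)
obs 11: x=0 → posterior Dirichlet(4, 11/3, 19/2, 13, 22/5)
obs 12: x=3 → posterior Dirichlet(4, 11/3, 19/2, 14, 22/5)
obs 13: x=1 → posterior Dirichlet(4, 14/3, 19/2, 14, 22/5)

285/1097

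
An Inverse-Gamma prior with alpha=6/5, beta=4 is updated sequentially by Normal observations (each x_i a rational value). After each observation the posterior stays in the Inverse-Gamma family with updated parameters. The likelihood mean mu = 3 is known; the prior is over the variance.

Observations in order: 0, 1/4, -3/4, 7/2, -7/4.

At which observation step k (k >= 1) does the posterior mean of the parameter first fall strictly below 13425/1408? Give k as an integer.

obs 1: x=0 → posterior Inverse-Gamma(17/10, 17/2)
obs 2: x=1/4 → posterior Inverse-Gamma(11/5, 393/32)
obs 3: x=-3/4 → posterior Inverse-Gamma(27/10, 309/16)
obs 4: x=7/2 → posterior Inverse-Gamma(16/5, 311/16)
obs 5: x=-7/4 → posterior Inverse-Gamma(37/10, 983/32)

k = 4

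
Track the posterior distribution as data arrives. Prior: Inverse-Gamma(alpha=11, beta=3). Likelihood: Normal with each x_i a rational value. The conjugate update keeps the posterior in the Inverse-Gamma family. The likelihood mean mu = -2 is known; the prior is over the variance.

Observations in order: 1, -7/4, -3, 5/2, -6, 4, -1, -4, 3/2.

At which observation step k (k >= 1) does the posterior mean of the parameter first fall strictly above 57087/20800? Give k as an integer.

k = 6

obs 1: x=1 → posterior Inverse-Gamma(23/2, 15/2)
obs 2: x=-7/4 → posterior Inverse-Gamma(12, 241/32)
obs 3: x=-3 → posterior Inverse-Gamma(25/2, 257/32)
obs 4: x=5/2 → posterior Inverse-Gamma(13, 581/32)
obs 5: x=-6 → posterior Inverse-Gamma(27/2, 837/32)
obs 6: x=4 → posterior Inverse-Gamma(14, 1413/32)
obs 7: x=-1 → posterior Inverse-Gamma(29/2, 1429/32)
obs 8: x=-4 → posterior Inverse-Gamma(15, 1493/32)
obs 9: x=3/2 → posterior Inverse-Gamma(31/2, 1689/32)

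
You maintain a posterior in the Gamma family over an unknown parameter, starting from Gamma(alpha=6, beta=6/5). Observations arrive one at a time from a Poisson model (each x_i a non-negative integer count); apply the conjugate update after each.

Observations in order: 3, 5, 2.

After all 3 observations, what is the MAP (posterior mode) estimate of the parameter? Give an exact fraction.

25/7

obs 1: x=3 → posterior Gamma(9, 11/5)
obs 2: x=5 → posterior Gamma(14, 16/5)
obs 3: x=2 → posterior Gamma(16, 21/5)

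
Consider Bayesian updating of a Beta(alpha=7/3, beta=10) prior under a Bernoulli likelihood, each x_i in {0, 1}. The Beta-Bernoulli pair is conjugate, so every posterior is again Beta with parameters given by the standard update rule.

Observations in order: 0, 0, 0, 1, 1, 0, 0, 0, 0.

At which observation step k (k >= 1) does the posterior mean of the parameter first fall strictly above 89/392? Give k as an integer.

obs 1: x=0 → posterior Beta(7/3, 11)
obs 2: x=0 → posterior Beta(7/3, 12)
obs 3: x=0 → posterior Beta(7/3, 13)
obs 4: x=1 → posterior Beta(10/3, 13)
obs 5: x=1 → posterior Beta(13/3, 13)
obs 6: x=0 → posterior Beta(13/3, 14)
obs 7: x=0 → posterior Beta(13/3, 15)
obs 8: x=0 → posterior Beta(13/3, 16)
obs 9: x=0 → posterior Beta(13/3, 17)

k = 5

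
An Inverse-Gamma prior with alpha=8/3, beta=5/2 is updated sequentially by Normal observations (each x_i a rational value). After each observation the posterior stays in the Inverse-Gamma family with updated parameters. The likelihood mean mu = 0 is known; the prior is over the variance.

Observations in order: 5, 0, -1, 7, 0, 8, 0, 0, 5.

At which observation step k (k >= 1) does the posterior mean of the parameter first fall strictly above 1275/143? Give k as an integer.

obs 1: x=5 → posterior Inverse-Gamma(19/6, 15)
obs 2: x=0 → posterior Inverse-Gamma(11/3, 15)
obs 3: x=-1 → posterior Inverse-Gamma(25/6, 31/2)
obs 4: x=7 → posterior Inverse-Gamma(14/3, 40)
obs 5: x=0 → posterior Inverse-Gamma(31/6, 40)
obs 6: x=8 → posterior Inverse-Gamma(17/3, 72)
obs 7: x=0 → posterior Inverse-Gamma(37/6, 72)
obs 8: x=0 → posterior Inverse-Gamma(20/3, 72)
obs 9: x=5 → posterior Inverse-Gamma(43/6, 169/2)

k = 4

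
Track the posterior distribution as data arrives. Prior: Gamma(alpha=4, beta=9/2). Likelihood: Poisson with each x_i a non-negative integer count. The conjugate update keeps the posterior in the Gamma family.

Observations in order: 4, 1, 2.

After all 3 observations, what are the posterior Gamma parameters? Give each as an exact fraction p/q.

alpha=11, beta=15/2

obs 1: x=4 → posterior Gamma(8, 11/2)
obs 2: x=1 → posterior Gamma(9, 13/2)
obs 3: x=2 → posterior Gamma(11, 15/2)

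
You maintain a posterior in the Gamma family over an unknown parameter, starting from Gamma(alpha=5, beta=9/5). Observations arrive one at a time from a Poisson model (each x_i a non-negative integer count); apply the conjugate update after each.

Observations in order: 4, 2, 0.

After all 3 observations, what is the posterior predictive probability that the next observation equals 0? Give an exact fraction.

obs 1: x=4 → posterior Gamma(9, 14/5)
obs 2: x=2 → posterior Gamma(11, 19/5)
obs 3: x=0 → posterior Gamma(11, 24/5)

1521681143169024/12200509765705829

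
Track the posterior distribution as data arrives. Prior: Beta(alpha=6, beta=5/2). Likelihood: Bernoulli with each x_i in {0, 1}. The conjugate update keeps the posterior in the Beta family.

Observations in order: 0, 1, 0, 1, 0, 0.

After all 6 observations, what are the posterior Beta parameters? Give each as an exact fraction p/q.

obs 1: x=0 → posterior Beta(6, 7/2)
obs 2: x=1 → posterior Beta(7, 7/2)
obs 3: x=0 → posterior Beta(7, 9/2)
obs 4: x=1 → posterior Beta(8, 9/2)
obs 5: x=0 → posterior Beta(8, 11/2)
obs 6: x=0 → posterior Beta(8, 13/2)

alpha=8, beta=13/2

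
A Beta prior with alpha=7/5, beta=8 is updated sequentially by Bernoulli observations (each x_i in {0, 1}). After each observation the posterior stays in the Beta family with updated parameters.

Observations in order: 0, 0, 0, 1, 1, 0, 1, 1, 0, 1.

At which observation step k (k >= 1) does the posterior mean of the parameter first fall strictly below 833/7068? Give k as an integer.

k = 3

obs 1: x=0 → posterior Beta(7/5, 9)
obs 2: x=0 → posterior Beta(7/5, 10)
obs 3: x=0 → posterior Beta(7/5, 11)
obs 4: x=1 → posterior Beta(12/5, 11)
obs 5: x=1 → posterior Beta(17/5, 11)
obs 6: x=0 → posterior Beta(17/5, 12)
obs 7: x=1 → posterior Beta(22/5, 12)
obs 8: x=1 → posterior Beta(27/5, 12)
obs 9: x=0 → posterior Beta(27/5, 13)
obs 10: x=1 → posterior Beta(32/5, 13)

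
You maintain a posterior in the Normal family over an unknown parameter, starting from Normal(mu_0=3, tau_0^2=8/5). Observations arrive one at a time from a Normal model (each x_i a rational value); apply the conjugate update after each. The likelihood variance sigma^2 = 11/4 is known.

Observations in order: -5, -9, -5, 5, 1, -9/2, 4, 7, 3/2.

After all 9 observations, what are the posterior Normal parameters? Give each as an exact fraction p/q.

mu_0=5/343, tau_0^2=88/343

obs 1: x=-5 → posterior Normal(5/87, 88/87)
obs 2: x=-9 → posterior Normal(-283/119, 88/119)
obs 3: x=-5 → posterior Normal(-443/151, 88/151)
obs 4: x=5 → posterior Normal(-283/183, 88/183)
obs 5: x=1 → posterior Normal(-251/215, 88/215)
obs 6: x=-9/2 → posterior Normal(-395/247, 88/247)
obs 7: x=4 → posterior Normal(-89/93, 88/279)
obs 8: x=7 → posterior Normal(-43/311, 88/311)
obs 9: x=3/2 → posterior Normal(5/343, 88/343)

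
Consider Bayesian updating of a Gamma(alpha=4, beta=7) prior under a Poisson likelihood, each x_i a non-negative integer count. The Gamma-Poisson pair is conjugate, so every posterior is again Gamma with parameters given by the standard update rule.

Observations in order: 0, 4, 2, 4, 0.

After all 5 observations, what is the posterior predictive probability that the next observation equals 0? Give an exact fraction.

obs 1: x=0 → posterior Gamma(4, 8)
obs 2: x=4 → posterior Gamma(8, 9)
obs 3: x=2 → posterior Gamma(10, 10)
obs 4: x=4 → posterior Gamma(14, 11)
obs 5: x=0 → posterior Gamma(14, 12)

1283918464548864/3937376385699289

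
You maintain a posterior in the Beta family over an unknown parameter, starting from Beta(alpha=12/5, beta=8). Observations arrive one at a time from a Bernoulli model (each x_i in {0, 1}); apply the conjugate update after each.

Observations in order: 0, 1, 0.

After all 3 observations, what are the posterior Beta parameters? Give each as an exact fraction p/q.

obs 1: x=0 → posterior Beta(12/5, 9)
obs 2: x=1 → posterior Beta(17/5, 9)
obs 3: x=0 → posterior Beta(17/5, 10)

alpha=17/5, beta=10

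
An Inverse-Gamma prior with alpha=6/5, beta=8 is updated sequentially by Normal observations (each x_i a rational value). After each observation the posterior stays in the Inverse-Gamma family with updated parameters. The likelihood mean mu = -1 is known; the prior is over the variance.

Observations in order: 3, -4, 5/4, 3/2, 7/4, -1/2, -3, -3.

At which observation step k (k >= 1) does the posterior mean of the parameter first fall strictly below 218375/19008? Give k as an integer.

obs 1: x=3 → posterior Inverse-Gamma(17/10, 16)
obs 2: x=-4 → posterior Inverse-Gamma(11/5, 41/2)
obs 3: x=5/4 → posterior Inverse-Gamma(27/10, 737/32)
obs 4: x=3/2 → posterior Inverse-Gamma(16/5, 837/32)
obs 5: x=7/4 → posterior Inverse-Gamma(37/10, 479/16)
obs 6: x=-1/2 → posterior Inverse-Gamma(21/5, 481/16)
obs 7: x=-3 → posterior Inverse-Gamma(47/10, 513/16)
obs 8: x=-3 → posterior Inverse-Gamma(26/5, 545/16)

k = 5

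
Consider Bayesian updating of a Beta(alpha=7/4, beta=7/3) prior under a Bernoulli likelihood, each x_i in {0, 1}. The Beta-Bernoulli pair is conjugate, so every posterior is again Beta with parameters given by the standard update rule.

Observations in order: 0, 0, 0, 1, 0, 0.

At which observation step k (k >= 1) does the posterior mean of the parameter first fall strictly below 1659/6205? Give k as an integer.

obs 1: x=0 → posterior Beta(7/4, 10/3)
obs 2: x=0 → posterior Beta(7/4, 13/3)
obs 3: x=0 → posterior Beta(7/4, 16/3)
obs 4: x=1 → posterior Beta(11/4, 16/3)
obs 5: x=0 → posterior Beta(11/4, 19/3)
obs 6: x=0 → posterior Beta(11/4, 22/3)

k = 3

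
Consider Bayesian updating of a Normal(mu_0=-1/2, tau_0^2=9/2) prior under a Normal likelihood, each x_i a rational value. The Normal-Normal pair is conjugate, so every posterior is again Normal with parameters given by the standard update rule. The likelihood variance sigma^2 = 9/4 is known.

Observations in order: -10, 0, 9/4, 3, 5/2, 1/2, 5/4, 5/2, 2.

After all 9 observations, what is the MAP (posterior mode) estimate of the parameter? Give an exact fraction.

15/38

obs 1: x=-10 → posterior Normal(-41/6, 3/2)
obs 2: x=0 → posterior Normal(-41/10, 9/10)
obs 3: x=9/4 → posterior Normal(-16/7, 9/14)
obs 4: x=3 → posterior Normal(-10/9, 1/2)
obs 5: x=5/2 → posterior Normal(-5/11, 9/22)
obs 6: x=1/2 → posterior Normal(-4/13, 9/26)
obs 7: x=5/4 → posterior Normal(-1/10, 3/10)
obs 8: x=5/2 → posterior Normal(7/34, 9/34)
obs 9: x=2 → posterior Normal(15/38, 9/38)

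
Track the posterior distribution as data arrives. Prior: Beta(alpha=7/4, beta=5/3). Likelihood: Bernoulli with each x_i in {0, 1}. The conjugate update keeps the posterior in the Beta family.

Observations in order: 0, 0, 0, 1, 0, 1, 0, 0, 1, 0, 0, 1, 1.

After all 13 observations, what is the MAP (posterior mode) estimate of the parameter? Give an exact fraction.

obs 1: x=0 → posterior Beta(7/4, 8/3)
obs 2: x=0 → posterior Beta(7/4, 11/3)
obs 3: x=0 → posterior Beta(7/4, 14/3)
obs 4: x=1 → posterior Beta(11/4, 14/3)
obs 5: x=0 → posterior Beta(11/4, 17/3)
obs 6: x=1 → posterior Beta(15/4, 17/3)
obs 7: x=0 → posterior Beta(15/4, 20/3)
obs 8: x=0 → posterior Beta(15/4, 23/3)
obs 9: x=1 → posterior Beta(19/4, 23/3)
obs 10: x=0 → posterior Beta(19/4, 26/3)
obs 11: x=0 → posterior Beta(19/4, 29/3)
obs 12: x=1 → posterior Beta(23/4, 29/3)
obs 13: x=1 → posterior Beta(27/4, 29/3)

69/173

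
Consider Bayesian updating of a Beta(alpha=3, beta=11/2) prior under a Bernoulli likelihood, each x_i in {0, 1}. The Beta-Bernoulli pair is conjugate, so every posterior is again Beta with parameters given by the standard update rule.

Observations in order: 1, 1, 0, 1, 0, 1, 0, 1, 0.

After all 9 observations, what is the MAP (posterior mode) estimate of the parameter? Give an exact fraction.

obs 1: x=1 → posterior Beta(4, 11/2)
obs 2: x=1 → posterior Beta(5, 11/2)
obs 3: x=0 → posterior Beta(5, 13/2)
obs 4: x=1 → posterior Beta(6, 13/2)
obs 5: x=0 → posterior Beta(6, 15/2)
obs 6: x=1 → posterior Beta(7, 15/2)
obs 7: x=0 → posterior Beta(7, 17/2)
obs 8: x=1 → posterior Beta(8, 17/2)
obs 9: x=0 → posterior Beta(8, 19/2)

14/31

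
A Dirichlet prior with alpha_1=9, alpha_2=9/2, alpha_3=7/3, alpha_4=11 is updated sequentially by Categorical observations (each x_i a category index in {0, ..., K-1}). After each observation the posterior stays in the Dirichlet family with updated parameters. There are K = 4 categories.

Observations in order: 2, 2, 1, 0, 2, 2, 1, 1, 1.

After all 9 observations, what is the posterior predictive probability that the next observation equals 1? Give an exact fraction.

obs 1: x=2 → posterior Dirichlet(9, 9/2, 10/3, 11)
obs 2: x=2 → posterior Dirichlet(9, 9/2, 13/3, 11)
obs 3: x=1 → posterior Dirichlet(9, 11/2, 13/3, 11)
obs 4: x=0 → posterior Dirichlet(10, 11/2, 13/3, 11)
obs 5: x=2 → posterior Dirichlet(10, 11/2, 16/3, 11)
obs 6: x=2 → posterior Dirichlet(10, 11/2, 19/3, 11)
obs 7: x=1 → posterior Dirichlet(10, 13/2, 19/3, 11)
obs 8: x=1 → posterior Dirichlet(10, 15/2, 19/3, 11)
obs 9: x=1 → posterior Dirichlet(10, 17/2, 19/3, 11)

51/215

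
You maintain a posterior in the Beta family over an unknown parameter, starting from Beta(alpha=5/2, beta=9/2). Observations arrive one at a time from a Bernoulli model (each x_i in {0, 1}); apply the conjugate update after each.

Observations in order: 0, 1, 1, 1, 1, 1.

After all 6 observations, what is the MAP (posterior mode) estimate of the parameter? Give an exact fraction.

obs 1: x=0 → posterior Beta(5/2, 11/2)
obs 2: x=1 → posterior Beta(7/2, 11/2)
obs 3: x=1 → posterior Beta(9/2, 11/2)
obs 4: x=1 → posterior Beta(11/2, 11/2)
obs 5: x=1 → posterior Beta(13/2, 11/2)
obs 6: x=1 → posterior Beta(15/2, 11/2)

13/22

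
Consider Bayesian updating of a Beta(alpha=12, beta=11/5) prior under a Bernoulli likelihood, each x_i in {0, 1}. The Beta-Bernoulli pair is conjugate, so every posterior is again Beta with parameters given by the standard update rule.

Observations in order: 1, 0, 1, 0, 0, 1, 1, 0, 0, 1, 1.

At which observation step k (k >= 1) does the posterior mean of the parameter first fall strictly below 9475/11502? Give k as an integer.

obs 1: x=1 → posterior Beta(13, 11/5)
obs 2: x=0 → posterior Beta(13, 16/5)
obs 3: x=1 → posterior Beta(14, 16/5)
obs 4: x=0 → posterior Beta(14, 21/5)
obs 5: x=0 → posterior Beta(14, 26/5)
obs 6: x=1 → posterior Beta(15, 26/5)
obs 7: x=1 → posterior Beta(16, 26/5)
obs 8: x=0 → posterior Beta(16, 31/5)
obs 9: x=0 → posterior Beta(16, 36/5)
obs 10: x=1 → posterior Beta(17, 36/5)
obs 11: x=1 → posterior Beta(18, 36/5)

k = 2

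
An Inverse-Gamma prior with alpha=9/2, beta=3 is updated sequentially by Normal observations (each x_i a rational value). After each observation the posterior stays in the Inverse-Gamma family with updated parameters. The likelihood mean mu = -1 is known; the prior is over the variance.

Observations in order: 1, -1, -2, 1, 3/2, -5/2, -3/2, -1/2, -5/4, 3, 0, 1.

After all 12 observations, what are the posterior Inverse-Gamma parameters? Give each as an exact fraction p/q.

alpha=21/2, beta=721/32

obs 1: x=1 → posterior Inverse-Gamma(5, 5)
obs 2: x=-1 → posterior Inverse-Gamma(11/2, 5)
obs 3: x=-2 → posterior Inverse-Gamma(6, 11/2)
obs 4: x=1 → posterior Inverse-Gamma(13/2, 15/2)
obs 5: x=3/2 → posterior Inverse-Gamma(7, 85/8)
obs 6: x=-5/2 → posterior Inverse-Gamma(15/2, 47/4)
obs 7: x=-3/2 → posterior Inverse-Gamma(8, 95/8)
obs 8: x=-1/2 → posterior Inverse-Gamma(17/2, 12)
obs 9: x=-5/4 → posterior Inverse-Gamma(9, 385/32)
obs 10: x=3 → posterior Inverse-Gamma(19/2, 641/32)
obs 11: x=0 → posterior Inverse-Gamma(10, 657/32)
obs 12: x=1 → posterior Inverse-Gamma(21/2, 721/32)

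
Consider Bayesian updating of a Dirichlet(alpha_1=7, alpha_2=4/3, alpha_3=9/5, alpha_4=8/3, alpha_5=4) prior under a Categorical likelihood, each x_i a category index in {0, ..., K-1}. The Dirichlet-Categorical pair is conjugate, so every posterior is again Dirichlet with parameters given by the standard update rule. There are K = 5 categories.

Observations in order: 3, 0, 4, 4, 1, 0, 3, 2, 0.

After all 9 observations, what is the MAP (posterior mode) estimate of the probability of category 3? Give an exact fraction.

55/312

obs 1: x=3 → posterior Dirichlet(7, 4/3, 9/5, 11/3, 4)
obs 2: x=0 → posterior Dirichlet(8, 4/3, 9/5, 11/3, 4)
obs 3: x=4 → posterior Dirichlet(8, 4/3, 9/5, 11/3, 5)
obs 4: x=4 → posterior Dirichlet(8, 4/3, 9/5, 11/3, 6)
obs 5: x=1 → posterior Dirichlet(8, 7/3, 9/5, 11/3, 6)
obs 6: x=0 → posterior Dirichlet(9, 7/3, 9/5, 11/3, 6)
obs 7: x=3 → posterior Dirichlet(9, 7/3, 9/5, 14/3, 6)
obs 8: x=2 → posterior Dirichlet(9, 7/3, 14/5, 14/3, 6)
obs 9: x=0 → posterior Dirichlet(10, 7/3, 14/5, 14/3, 6)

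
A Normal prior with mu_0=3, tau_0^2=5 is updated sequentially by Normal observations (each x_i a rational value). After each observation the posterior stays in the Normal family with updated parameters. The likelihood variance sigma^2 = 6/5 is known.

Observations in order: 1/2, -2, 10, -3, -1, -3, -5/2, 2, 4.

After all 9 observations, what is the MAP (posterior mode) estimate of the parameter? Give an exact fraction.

13/21

obs 1: x=1/2 → posterior Normal(61/62, 30/31)
obs 2: x=-2 → posterior Normal(-39/112, 15/28)
obs 3: x=10 → posterior Normal(461/162, 10/27)
obs 4: x=-3 → posterior Normal(311/212, 15/53)
obs 5: x=-1 → posterior Normal(261/262, 30/131)
obs 6: x=-3 → posterior Normal(37/104, 5/26)
obs 7: x=-5/2 → posterior Normal(-7/181, 30/181)
obs 8: x=2 → posterior Normal(43/206, 15/103)
obs 9: x=4 → posterior Normal(13/21, 10/77)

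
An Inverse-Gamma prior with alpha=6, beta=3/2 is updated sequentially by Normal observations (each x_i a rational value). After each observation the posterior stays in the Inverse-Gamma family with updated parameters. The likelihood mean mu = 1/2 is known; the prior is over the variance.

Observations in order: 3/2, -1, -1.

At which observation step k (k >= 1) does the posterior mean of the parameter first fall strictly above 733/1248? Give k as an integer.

obs 1: x=3/2 → posterior Inverse-Gamma(13/2, 2)
obs 2: x=-1 → posterior Inverse-Gamma(7, 25/8)
obs 3: x=-1 → posterior Inverse-Gamma(15/2, 17/4)

k = 3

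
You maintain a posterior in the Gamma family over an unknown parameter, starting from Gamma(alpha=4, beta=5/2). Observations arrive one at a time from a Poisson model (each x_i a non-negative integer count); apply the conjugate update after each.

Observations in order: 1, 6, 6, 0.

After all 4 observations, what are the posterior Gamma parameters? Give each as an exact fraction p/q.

obs 1: x=1 → posterior Gamma(5, 7/2)
obs 2: x=6 → posterior Gamma(11, 9/2)
obs 3: x=6 → posterior Gamma(17, 11/2)
obs 4: x=0 → posterior Gamma(17, 13/2)

alpha=17, beta=13/2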